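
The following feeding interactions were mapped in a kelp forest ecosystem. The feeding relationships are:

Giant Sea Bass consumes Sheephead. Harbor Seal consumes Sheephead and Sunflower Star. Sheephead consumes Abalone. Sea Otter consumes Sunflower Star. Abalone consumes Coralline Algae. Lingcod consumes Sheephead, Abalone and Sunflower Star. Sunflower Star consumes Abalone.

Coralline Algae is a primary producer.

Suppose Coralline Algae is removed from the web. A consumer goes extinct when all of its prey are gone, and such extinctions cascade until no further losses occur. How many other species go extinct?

7

Remove Coralline Algae.
Round 1: Abalone (all prey gone) → extinct.
Round 2: Sheephead (all prey gone), Sunflower Star (all prey gone) → extinct.
Round 3: Lingcod (all prey gone), Harbor Seal (all prey gone), Sea Otter (all prey gone), Giant Sea Bass (all prey gone) → extinct.
No further losses. Total secondary extinctions: 7.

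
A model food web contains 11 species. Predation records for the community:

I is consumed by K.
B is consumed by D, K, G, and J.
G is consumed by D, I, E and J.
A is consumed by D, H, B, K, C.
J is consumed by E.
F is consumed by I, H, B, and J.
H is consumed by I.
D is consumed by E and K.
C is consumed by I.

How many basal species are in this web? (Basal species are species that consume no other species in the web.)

Basal species (no prey listed): F, A.
Count: 2.

2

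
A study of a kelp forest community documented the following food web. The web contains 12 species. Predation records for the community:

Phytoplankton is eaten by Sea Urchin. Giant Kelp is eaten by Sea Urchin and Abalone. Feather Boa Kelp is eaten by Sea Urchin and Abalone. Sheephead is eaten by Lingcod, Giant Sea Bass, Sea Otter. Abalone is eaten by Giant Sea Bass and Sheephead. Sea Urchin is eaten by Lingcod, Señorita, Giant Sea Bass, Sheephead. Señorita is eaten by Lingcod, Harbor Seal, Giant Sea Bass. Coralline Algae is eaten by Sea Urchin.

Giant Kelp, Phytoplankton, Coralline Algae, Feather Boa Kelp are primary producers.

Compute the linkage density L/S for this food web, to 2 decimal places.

There are L = 18 links among S = 12 species.
L/S = 18/12 = 1.5000 ≈ 1.50.

L/S = 1.50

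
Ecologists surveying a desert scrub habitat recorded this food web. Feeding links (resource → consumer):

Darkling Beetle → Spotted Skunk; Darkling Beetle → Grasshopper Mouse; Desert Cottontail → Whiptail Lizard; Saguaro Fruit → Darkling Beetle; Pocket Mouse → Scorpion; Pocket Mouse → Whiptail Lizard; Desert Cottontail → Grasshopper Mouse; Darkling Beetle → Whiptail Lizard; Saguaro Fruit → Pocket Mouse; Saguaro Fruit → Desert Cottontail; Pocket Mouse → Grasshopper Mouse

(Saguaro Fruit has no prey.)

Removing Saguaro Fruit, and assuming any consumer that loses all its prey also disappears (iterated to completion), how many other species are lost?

Remove Saguaro Fruit.
Round 1: Darkling Beetle (all prey gone), Pocket Mouse (all prey gone), Desert Cottontail (all prey gone) → extinct.
Round 2: Spotted Skunk (all prey gone), Scorpion (all prey gone), Whiptail Lizard (all prey gone), Grasshopper Mouse (all prey gone) → extinct.
No further losses. Total secondary extinctions: 7.

7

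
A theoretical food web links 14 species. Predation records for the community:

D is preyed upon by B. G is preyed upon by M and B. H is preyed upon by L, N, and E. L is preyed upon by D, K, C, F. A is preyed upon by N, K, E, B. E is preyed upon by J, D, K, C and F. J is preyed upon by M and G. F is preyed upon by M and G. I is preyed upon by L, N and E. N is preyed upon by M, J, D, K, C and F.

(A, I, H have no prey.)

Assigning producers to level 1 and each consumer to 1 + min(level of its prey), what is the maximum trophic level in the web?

Producers (level 1): A, I, H.
Following each consumer down to its lowest-level prey: A → E → J → G (levels 1 through 4).
All prey of G (J 3, F 3) are at level 3 or above, so G is at level 1 + 3 = 4.
Every consumer has at least one prey at level 3 or below, so none exceeds level 4.

4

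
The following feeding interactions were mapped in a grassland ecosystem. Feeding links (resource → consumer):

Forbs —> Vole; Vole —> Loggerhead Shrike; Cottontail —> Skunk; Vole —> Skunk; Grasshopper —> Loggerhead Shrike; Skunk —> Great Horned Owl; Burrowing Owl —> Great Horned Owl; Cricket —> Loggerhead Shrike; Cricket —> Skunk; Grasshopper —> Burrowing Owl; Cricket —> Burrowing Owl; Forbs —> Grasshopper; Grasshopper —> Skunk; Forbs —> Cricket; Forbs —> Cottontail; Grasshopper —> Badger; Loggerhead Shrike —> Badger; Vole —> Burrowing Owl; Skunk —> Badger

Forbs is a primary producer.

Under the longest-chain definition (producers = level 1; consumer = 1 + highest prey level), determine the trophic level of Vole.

Trophic level 2

Forbs is a producer → level 1.
Vole eats Forbs → level 2.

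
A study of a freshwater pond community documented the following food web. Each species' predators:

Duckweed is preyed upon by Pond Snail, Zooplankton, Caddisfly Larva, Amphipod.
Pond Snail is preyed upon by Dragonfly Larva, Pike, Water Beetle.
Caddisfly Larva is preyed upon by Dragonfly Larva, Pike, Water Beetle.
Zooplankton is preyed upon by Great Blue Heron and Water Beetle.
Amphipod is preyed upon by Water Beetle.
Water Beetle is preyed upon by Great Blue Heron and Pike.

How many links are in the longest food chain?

One longest chain: Duckweed → Zooplankton → Water Beetle → Pike.
It has 4 species and 3 links.

3 links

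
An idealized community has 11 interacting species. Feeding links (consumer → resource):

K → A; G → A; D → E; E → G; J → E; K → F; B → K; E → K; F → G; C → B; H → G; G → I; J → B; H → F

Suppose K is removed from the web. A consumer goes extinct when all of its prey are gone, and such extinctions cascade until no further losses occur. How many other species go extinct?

2

Remove K.
Round 1: B (all prey gone) → extinct.
Round 2: C (all prey gone) → extinct.
No further losses. Total secondary extinctions: 2.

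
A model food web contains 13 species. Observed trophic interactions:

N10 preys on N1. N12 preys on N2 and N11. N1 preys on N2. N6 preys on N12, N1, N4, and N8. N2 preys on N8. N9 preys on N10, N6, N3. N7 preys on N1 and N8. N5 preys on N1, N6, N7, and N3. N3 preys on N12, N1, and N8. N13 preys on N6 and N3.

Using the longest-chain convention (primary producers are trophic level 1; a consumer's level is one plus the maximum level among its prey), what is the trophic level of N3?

Trophic level 4

N8 is a producer → level 1.
N2 eats N8 → level 2.
N1 eats N2 → level 3.
N3 eats N1 (level 3); other prey at levels: N8 1, N12 3 → level 4.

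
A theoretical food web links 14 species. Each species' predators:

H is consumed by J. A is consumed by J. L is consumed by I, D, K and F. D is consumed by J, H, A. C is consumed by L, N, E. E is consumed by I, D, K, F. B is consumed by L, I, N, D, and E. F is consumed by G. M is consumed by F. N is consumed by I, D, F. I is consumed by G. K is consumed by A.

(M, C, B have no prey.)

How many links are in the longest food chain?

One longest chain: C → E → D → H → J.
It has 5 species and 4 links.

4 links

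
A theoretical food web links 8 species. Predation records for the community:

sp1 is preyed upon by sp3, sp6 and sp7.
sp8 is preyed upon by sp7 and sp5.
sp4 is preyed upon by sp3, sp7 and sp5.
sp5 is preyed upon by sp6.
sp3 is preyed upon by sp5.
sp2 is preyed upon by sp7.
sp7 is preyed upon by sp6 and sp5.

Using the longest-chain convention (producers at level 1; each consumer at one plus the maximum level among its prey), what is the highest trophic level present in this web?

4

Producers (level 1): sp8, sp4, sp2, sp1.
sp8 → sp7 → sp5 → sp6 gives sp6 level 4.
No species has a prey at level 4, so no species reaches level 5.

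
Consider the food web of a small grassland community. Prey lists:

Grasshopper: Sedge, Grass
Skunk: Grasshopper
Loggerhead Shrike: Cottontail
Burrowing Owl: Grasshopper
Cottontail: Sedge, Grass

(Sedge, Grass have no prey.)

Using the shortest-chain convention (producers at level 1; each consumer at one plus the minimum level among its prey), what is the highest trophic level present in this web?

Producers (level 1): Sedge, Grass.
Following each consumer down to its lowest-level prey: Sedge → Grasshopper → Burrowing Owl (levels 1 through 3).
All prey of Burrowing Owl (Grasshopper 2) are at level 2 or above, so Burrowing Owl is at level 1 + 2 = 3.
Every consumer has at least one prey at level 2 or below, so none exceeds level 3.

3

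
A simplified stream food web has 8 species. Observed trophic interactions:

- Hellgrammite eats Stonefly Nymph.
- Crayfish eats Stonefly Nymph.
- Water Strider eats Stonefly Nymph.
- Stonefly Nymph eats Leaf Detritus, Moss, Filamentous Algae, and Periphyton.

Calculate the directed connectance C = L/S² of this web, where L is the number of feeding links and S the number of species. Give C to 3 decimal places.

C = 0.109

The web has S = 8 species and L = 7 feeding links.
C = L / S² = 7 / 64 = 0.1094 ≈ 0.109.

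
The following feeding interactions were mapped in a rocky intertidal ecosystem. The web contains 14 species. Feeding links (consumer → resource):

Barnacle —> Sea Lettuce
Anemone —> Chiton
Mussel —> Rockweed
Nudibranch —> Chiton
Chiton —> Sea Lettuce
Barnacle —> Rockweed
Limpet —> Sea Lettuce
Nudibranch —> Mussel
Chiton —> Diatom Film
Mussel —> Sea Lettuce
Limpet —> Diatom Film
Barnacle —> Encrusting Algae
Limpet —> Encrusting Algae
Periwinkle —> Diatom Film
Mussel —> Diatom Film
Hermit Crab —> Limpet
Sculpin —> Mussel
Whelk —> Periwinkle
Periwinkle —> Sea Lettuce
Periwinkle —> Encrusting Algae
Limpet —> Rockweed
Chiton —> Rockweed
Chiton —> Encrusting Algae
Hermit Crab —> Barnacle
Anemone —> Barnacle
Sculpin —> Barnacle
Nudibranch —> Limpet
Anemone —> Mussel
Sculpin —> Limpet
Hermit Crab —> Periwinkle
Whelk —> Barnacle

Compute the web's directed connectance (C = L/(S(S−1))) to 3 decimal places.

The web has S = 14 species and L = 31 feeding links.
C = L / (S(S−1)) = 31 / 182 = 0.1703 ≈ 0.170.

C = 0.170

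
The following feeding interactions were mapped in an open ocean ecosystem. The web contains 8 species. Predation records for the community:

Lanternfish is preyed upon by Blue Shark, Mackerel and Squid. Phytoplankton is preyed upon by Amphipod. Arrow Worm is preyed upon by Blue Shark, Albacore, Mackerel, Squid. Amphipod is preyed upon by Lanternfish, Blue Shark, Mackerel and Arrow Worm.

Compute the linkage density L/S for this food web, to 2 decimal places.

L/S = 1.50

There are L = 12 links among S = 8 species.
L/S = 12/8 = 1.5000 ≈ 1.50.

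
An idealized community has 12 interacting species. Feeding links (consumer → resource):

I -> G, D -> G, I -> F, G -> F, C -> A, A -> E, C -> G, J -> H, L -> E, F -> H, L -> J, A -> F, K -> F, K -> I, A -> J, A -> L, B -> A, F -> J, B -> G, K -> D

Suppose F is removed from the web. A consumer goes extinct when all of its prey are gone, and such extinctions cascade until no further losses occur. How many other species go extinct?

4

Remove F.
Round 1: G (all prey gone) → extinct.
Round 2: I (all prey gone), D (all prey gone) → extinct.
Round 3: K (all prey gone) → extinct.
No further losses. Total secondary extinctions: 4.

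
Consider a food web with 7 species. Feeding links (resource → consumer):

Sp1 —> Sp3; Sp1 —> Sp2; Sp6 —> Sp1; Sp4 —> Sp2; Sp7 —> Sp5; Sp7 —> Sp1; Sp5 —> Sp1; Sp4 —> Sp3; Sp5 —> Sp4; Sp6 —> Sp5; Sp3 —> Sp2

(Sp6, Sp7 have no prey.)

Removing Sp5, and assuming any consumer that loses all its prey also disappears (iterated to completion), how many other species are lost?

1

Remove Sp5.
Round 1: Sp4 (all prey gone) → extinct.
No further losses. Total secondary extinctions: 1.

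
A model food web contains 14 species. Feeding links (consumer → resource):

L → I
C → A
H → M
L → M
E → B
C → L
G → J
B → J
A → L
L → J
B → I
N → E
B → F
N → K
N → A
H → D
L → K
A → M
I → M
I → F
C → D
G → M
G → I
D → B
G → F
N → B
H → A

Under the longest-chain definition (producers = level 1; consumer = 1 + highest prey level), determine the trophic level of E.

Trophic level 4

M is a producer → level 1.
I eats M (level 1); other prey at levels: F 1 → level 2.
B eats I (level 2); other prey at levels: J 1, F 1 → level 3.
E eats B → level 4.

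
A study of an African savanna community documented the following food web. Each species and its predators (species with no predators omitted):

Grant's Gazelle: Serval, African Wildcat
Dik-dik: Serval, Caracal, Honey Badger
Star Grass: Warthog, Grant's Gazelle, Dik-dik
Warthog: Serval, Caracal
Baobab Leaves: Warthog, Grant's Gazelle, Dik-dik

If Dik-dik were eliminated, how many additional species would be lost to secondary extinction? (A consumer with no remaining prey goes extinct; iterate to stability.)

1

Remove Dik-dik.
Round 1: Honey Badger (all prey gone) → extinct.
No further losses. Total secondary extinctions: 1.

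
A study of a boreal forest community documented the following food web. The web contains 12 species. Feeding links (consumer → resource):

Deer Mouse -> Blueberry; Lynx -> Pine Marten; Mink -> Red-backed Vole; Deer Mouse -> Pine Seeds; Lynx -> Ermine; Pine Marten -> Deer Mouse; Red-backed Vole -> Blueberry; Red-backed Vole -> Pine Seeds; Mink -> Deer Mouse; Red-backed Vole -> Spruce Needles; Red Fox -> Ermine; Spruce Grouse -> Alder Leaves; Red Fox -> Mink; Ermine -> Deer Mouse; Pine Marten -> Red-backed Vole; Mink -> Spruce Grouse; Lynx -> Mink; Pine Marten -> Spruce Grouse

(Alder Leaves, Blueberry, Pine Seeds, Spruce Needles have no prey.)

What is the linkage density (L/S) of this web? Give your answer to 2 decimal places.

L/S = 1.50

There are L = 18 links among S = 12 species.
L/S = 18/12 = 1.5000 ≈ 1.50.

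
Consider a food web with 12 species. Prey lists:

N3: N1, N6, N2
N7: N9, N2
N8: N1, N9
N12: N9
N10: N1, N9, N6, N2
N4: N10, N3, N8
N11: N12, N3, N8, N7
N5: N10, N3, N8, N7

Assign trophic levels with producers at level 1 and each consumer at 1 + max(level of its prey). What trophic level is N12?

N9 is a producer → level 1.
N12 eats N9 → level 2.

Trophic level 2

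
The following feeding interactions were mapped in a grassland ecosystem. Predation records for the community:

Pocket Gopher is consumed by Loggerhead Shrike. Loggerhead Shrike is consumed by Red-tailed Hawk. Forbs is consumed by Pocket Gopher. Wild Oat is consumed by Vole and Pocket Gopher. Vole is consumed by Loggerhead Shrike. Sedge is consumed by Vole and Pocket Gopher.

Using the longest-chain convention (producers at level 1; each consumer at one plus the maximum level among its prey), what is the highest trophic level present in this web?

Producers (level 1): Sedge, Wild Oat, Forbs.
Sedge → Pocket Gopher → Loggerhead Shrike → Red-tailed Hawk gives Red-tailed Hawk level 4.
No species has a prey at level 4, so no species reaches level 5.

4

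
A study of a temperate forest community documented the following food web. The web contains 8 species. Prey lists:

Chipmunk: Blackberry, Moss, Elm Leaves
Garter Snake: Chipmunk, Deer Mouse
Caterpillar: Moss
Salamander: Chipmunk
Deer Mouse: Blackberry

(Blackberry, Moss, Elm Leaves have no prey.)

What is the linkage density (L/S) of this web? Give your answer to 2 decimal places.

L/S = 1.00

There are L = 8 links among S = 8 species.
L/S = 8/8 = 1.0000 ≈ 1.00.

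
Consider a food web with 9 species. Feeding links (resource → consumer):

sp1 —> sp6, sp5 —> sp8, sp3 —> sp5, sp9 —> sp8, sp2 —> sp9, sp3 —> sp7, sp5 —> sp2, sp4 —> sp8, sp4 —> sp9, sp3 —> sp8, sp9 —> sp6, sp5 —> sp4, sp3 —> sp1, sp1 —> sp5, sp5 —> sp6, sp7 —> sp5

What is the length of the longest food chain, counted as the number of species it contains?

6 species

One longest chain: sp3 → sp7 → sp5 → sp2 → sp9 → sp8.
It has 6 species and 5 links.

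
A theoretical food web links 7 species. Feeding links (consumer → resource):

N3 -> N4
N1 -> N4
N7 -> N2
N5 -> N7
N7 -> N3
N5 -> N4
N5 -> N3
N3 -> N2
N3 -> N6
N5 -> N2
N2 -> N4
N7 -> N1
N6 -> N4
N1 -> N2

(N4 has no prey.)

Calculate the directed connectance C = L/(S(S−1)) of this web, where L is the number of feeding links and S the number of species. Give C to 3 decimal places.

The web has S = 7 species and L = 14 feeding links.
C = L / (S(S−1)) = 14 / 42 = 0.3333 ≈ 0.333.

C = 0.333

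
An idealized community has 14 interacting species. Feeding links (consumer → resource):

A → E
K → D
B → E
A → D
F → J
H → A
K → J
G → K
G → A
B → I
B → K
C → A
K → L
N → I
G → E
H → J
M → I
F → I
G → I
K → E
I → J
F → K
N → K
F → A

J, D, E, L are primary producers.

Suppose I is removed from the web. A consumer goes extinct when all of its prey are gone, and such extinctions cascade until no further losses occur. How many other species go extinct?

1

Remove I.
Round 1: M (all prey gone) → extinct.
No further losses. Total secondary extinctions: 1.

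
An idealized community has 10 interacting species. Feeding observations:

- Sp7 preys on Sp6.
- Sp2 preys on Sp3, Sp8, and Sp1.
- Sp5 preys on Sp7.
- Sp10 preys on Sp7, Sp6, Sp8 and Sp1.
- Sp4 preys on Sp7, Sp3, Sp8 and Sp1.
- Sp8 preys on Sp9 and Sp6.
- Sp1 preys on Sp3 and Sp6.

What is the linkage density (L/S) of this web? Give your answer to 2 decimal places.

L/S = 1.70

There are L = 17 links among S = 10 species.
L/S = 17/10 = 1.7000 ≈ 1.70.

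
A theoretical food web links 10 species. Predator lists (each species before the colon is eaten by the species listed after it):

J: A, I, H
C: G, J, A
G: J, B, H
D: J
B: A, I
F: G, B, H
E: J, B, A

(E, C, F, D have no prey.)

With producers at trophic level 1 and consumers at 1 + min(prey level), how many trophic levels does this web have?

3

Producers (level 1): E, C, F, D.
Following each consumer down to its lowest-level prey: E → J → I (levels 1 through 3).
All prey of I (J 2, B 2) are at level 2 or above, so I is at level 1 + 2 = 3.
Every consumer has at least one prey at level 2 or below, so none exceeds level 3.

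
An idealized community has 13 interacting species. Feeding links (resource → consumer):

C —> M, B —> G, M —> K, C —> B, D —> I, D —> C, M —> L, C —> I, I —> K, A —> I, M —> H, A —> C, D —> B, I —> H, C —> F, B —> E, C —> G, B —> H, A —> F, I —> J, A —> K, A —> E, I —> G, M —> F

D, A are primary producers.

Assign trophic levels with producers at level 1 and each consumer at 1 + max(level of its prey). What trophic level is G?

D is a producer → level 1.
C eats D (level 1); other prey at levels: A 1 → level 2.
B eats C (level 2); other prey at levels: D 1 → level 3.
G eats B (level 3); other prey at levels: C 2, I 3 → level 4.

Trophic level 4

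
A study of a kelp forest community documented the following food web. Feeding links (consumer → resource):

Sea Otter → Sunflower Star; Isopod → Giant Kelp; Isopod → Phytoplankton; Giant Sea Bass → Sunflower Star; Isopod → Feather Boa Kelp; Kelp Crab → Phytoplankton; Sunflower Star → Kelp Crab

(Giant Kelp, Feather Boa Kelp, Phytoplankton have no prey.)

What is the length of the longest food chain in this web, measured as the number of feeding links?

3 links

One longest chain: Phytoplankton → Kelp Crab → Sunflower Star → Sea Otter.
It has 4 species and 3 links.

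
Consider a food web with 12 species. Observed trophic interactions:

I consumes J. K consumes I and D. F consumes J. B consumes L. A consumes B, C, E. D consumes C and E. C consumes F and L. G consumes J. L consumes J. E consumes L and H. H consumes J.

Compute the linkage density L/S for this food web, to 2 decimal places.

L/S = 1.42

There are L = 17 links among S = 12 species.
L/S = 17/12 = 1.4167 ≈ 1.42.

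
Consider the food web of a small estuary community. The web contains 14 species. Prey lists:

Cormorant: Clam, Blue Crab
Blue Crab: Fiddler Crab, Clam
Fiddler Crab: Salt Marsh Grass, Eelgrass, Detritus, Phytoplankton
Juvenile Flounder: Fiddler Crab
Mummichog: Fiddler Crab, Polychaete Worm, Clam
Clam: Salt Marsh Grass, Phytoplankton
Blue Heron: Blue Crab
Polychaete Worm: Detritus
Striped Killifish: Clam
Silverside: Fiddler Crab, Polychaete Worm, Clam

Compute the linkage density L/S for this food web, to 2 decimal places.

L/S = 1.43

There are L = 20 links among S = 14 species.
L/S = 20/14 = 1.4286 ≈ 1.43.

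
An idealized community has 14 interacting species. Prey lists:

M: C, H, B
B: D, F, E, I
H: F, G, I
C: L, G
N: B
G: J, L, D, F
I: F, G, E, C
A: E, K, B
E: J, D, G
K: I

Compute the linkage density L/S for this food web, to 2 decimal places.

L/S = 2.00

There are L = 28 links among S = 14 species.
L/S = 28/14 = 2.0000 ≈ 2.00.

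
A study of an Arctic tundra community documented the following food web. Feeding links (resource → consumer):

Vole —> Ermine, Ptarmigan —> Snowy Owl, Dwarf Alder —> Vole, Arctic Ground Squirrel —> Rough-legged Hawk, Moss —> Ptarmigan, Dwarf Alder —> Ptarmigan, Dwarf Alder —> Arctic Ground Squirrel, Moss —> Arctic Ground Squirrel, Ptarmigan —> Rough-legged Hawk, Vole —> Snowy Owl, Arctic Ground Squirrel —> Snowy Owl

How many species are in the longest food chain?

One longest chain: Dwarf Alder → Vole → Ermine.
It has 3 species and 2 links.

3 species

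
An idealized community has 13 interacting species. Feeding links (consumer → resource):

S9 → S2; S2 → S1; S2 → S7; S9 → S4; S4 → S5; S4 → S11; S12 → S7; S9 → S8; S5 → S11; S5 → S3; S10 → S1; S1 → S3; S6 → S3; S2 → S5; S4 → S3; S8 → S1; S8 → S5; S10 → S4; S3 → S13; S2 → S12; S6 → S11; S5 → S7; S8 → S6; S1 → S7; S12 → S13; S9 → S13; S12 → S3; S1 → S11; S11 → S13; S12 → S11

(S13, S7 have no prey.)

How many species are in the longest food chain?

5 species

One longest chain: S13 → S3 → S5 → S2 → S9.
It has 5 species and 4 links.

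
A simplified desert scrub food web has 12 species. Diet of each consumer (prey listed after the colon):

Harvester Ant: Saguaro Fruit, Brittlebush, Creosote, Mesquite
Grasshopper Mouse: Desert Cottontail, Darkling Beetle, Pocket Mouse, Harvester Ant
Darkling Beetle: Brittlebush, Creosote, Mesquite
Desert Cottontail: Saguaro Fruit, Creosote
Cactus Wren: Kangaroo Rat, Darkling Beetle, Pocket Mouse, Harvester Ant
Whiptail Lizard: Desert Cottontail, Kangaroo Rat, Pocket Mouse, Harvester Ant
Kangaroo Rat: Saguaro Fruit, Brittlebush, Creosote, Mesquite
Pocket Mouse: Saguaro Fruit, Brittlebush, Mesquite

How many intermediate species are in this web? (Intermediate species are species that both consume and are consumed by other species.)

Intermediate species (has both prey and predators): Desert Cottontail, Kangaroo Rat, Darkling Beetle, Pocket Mouse, Harvester Ant.
Count: 5.

5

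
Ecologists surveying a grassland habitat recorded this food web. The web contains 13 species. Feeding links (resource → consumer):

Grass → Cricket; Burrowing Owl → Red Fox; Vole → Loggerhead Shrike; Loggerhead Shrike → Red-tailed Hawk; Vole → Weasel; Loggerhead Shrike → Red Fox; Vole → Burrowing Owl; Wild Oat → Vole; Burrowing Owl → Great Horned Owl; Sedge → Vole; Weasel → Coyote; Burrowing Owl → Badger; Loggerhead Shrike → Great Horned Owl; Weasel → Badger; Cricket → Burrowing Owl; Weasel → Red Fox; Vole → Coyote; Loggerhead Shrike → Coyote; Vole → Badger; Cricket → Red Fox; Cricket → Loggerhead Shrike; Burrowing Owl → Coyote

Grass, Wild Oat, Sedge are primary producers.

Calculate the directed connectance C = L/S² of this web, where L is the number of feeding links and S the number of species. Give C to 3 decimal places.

C = 0.130

The web has S = 13 species and L = 22 feeding links.
C = L / S² = 22 / 169 = 0.1302 ≈ 0.130.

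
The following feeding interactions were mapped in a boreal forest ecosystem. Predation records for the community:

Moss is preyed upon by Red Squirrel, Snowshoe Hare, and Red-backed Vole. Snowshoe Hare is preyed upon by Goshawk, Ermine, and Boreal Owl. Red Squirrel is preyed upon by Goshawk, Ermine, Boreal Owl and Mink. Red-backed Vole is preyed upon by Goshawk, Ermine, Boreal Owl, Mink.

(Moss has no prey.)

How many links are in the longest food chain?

2 links

One longest chain: Moss → Snowshoe Hare → Boreal Owl.
It has 3 species and 2 links.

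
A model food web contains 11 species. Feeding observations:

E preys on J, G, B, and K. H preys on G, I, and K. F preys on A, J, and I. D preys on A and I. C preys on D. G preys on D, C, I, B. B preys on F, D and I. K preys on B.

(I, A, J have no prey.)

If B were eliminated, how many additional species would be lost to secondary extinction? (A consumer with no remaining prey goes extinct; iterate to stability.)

1

Remove B.
Round 1: K (all prey gone) → extinct.
No further losses. Total secondary extinctions: 1.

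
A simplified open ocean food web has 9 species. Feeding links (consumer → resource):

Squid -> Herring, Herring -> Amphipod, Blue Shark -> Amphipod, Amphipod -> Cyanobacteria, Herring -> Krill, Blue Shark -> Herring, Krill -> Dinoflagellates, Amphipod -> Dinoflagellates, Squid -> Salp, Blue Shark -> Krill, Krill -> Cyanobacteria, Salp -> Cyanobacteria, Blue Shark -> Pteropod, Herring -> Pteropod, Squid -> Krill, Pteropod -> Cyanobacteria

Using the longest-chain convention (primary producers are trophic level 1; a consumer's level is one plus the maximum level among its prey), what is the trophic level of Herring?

Cyanobacteria is a producer → level 1.
Pteropod eats Cyanobacteria → level 2.
Herring eats Pteropod (level 2); other prey at levels: Amphipod 2, Krill 2 → level 3.

Trophic level 3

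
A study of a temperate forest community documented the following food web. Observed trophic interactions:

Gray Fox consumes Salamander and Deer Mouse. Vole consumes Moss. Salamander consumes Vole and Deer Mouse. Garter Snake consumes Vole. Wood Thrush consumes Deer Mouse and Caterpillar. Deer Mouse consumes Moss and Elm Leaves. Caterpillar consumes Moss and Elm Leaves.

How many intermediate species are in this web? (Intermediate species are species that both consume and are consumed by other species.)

Intermediate species (has both prey and predators): Caterpillar, Vole, Deer Mouse, Salamander.
Count: 4.

4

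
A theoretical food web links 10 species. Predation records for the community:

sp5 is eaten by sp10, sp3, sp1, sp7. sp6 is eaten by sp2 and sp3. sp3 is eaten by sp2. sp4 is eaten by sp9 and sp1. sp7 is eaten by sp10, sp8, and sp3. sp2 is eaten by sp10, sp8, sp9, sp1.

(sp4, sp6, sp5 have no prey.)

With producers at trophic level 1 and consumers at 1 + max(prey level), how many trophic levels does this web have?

Producers (level 1): sp4, sp6, sp5.
sp5 → sp7 → sp3 → sp2 → sp1 gives sp1 level 5.
No species has a prey at level 5, so no species reaches level 6.

5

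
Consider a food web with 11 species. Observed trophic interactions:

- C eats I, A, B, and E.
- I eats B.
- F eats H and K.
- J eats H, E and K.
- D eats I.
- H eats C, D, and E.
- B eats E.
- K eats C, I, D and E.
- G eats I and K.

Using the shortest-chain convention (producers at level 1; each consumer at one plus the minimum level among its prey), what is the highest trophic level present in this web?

4

Producers (level 1): A, E.
Following each consumer down to its lowest-level prey: E → B → I → D (levels 1 through 4).
All prey of D (I 3) are at level 3 or above, so D is at level 1 + 3 = 4.
Every consumer has at least one prey at level 3 or below, so none exceeds level 4.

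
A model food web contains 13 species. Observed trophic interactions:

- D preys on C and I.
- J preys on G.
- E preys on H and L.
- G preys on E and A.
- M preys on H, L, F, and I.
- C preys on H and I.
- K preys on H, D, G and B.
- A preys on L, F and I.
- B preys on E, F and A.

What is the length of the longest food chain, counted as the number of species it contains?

One longest chain: H → E → G → J.
It has 4 species and 3 links.

4 species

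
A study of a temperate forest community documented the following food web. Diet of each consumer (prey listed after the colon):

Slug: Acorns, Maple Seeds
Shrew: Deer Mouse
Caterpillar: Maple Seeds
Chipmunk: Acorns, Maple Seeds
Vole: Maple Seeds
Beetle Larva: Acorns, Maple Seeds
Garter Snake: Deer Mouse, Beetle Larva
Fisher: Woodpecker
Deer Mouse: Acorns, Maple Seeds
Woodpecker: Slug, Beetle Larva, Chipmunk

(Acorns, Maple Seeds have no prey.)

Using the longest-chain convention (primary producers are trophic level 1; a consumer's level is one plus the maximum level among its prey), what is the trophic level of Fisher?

Trophic level 4

Acorns is a producer → level 1.
Slug eats Acorns (level 1); other prey at levels: Maple Seeds 1 → level 2.
Woodpecker eats Slug (level 2); other prey at levels: Beetle Larva 2, Chipmunk 2 → level 3.
Fisher eats Woodpecker → level 4.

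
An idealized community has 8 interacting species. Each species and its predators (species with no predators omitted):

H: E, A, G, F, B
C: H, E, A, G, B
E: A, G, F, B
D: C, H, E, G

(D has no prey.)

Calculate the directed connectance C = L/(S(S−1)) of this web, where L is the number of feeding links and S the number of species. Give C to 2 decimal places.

C = 0.32

The web has S = 8 species and L = 18 feeding links.
C = L / (S(S−1)) = 18 / 56 = 0.3214 ≈ 0.32.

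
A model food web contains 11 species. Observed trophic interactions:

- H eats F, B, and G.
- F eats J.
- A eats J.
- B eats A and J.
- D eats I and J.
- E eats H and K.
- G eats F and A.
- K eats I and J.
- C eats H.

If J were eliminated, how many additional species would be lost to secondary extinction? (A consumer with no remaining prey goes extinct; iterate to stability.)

6

Remove J.
Round 1: A (all prey gone), F (all prey gone) → extinct.
Round 2: B (all prey gone), G (all prey gone) → extinct.
Round 3: H (all prey gone) → extinct.
Round 4: C (all prey gone) → extinct.
No further losses. Total secondary extinctions: 6.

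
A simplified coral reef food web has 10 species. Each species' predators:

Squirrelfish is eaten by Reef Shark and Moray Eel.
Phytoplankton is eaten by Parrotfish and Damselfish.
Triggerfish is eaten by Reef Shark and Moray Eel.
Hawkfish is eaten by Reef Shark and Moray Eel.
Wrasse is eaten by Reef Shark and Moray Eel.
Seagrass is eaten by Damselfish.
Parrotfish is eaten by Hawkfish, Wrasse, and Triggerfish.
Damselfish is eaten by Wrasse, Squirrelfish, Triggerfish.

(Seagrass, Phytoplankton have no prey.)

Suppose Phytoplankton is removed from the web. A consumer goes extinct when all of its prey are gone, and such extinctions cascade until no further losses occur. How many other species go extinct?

Remove Phytoplankton.
Round 1: Parrotfish (all prey gone) → extinct.
Round 2: Hawkfish (all prey gone) → extinct.
No further losses. Total secondary extinctions: 2.

2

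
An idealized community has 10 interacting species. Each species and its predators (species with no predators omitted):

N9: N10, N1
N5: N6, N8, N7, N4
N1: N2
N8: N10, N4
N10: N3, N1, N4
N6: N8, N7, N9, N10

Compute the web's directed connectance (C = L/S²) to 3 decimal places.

The web has S = 10 species and L = 16 feeding links.
C = L / S² = 16 / 100 = 0.1600 ≈ 0.160.

C = 0.160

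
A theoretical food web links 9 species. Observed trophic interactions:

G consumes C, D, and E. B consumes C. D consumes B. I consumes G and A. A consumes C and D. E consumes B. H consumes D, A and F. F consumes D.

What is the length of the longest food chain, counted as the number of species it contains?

5 species

One longest chain: C → B → D → A → I.
It has 5 species and 4 links.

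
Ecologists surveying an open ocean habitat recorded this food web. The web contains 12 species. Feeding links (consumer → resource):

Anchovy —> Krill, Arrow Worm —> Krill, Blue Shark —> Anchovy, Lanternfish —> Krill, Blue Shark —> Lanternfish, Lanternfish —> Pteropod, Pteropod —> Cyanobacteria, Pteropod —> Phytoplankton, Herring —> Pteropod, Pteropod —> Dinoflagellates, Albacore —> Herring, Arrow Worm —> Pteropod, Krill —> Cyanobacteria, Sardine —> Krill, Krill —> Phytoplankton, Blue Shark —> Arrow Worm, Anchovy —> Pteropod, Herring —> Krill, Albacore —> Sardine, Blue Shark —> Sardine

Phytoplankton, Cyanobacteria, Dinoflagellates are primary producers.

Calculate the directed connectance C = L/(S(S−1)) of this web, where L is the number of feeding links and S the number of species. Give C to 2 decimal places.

C = 0.15

The web has S = 12 species and L = 20 feeding links.
C = L / (S(S−1)) = 20 / 132 = 0.1515 ≈ 0.15.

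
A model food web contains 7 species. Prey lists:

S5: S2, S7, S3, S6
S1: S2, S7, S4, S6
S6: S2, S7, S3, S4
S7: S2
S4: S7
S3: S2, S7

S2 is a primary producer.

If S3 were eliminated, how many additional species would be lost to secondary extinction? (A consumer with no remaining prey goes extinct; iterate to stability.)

Remove S3.
Every predator of it retains at least one other prey: S6 still has S2, S7, S4; S5 still has S2, S7, S6.
No consumer loses all prey, so no secondary extinctions occur.

0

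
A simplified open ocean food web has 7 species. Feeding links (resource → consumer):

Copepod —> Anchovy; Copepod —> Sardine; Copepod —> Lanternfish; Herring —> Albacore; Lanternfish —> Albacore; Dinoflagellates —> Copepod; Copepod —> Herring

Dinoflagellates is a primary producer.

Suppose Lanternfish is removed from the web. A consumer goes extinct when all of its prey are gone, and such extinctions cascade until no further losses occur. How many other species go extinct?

0

Remove Lanternfish.
Every predator of it retains at least one other prey: Albacore still has Herring.
No consumer loses all prey, so no secondary extinctions occur.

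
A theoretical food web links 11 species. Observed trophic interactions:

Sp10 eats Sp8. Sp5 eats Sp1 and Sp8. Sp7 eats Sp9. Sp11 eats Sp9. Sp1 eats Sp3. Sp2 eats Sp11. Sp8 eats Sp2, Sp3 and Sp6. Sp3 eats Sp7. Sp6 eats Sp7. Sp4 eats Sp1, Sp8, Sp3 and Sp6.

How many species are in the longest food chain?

5 species

One longest chain: Sp9 → Sp7 → Sp3 → Sp8 → Sp10.
It has 5 species and 4 links.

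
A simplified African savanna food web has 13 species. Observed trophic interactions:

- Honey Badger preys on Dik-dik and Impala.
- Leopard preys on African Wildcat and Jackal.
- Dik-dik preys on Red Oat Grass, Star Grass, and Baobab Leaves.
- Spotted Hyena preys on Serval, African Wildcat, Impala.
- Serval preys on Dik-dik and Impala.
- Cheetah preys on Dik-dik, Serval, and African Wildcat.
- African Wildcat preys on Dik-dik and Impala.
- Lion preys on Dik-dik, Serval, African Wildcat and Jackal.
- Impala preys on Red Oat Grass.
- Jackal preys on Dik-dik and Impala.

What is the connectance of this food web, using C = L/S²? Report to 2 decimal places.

C = 0.14

The web has S = 13 species and L = 24 feeding links.
C = L / S² = 24 / 169 = 0.1420 ≈ 0.14.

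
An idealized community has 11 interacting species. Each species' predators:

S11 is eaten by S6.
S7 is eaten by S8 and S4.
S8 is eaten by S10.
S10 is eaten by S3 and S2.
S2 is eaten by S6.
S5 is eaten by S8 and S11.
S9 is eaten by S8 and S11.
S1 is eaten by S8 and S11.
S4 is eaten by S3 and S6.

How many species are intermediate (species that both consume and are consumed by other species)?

Intermediate species (has both prey and predators): S4, S11, S8, S10, S2.
Count: 5.

5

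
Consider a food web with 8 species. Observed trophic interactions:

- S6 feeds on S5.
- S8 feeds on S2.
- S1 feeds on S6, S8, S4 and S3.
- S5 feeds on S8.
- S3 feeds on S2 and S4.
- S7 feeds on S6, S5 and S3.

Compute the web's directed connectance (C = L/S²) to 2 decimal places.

C = 0.19

The web has S = 8 species and L = 12 feeding links.
C = L / S² = 12 / 64 = 0.1875 ≈ 0.19.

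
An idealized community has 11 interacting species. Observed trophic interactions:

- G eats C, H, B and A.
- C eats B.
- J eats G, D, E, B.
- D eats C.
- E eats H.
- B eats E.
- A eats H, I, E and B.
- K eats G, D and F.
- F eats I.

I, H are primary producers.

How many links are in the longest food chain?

One longest chain: H → E → B → C → G → J.
It has 6 species and 5 links.

5 links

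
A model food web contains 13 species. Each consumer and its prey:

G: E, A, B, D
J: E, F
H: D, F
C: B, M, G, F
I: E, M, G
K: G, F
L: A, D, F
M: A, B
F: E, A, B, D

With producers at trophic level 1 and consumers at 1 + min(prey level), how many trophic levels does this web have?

Producers (level 1): E, A, B, D.
Following each consumer down to its lowest-level prey: E → G → K (levels 1 through 3).
All prey of K (G 2, F 2) are at level 2 or above, so K is at level 1 + 2 = 3.
Every consumer has at least one prey at level 2 or below, so none exceeds level 3.

3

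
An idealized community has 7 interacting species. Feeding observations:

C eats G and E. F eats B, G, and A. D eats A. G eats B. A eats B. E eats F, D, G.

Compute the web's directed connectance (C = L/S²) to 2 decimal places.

The web has S = 7 species and L = 11 feeding links.
C = L / S² = 11 / 49 = 0.2245 ≈ 0.22.

C = 0.22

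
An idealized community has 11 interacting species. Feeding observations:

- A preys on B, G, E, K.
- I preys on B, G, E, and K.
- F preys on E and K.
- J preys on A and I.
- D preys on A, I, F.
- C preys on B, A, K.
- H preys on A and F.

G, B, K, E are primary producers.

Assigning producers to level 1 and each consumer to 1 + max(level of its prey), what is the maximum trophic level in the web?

Producers (level 1): G, B, K, E.
G → A → C gives C level 3.
No species has a prey at level 3, so no species reaches level 4.

3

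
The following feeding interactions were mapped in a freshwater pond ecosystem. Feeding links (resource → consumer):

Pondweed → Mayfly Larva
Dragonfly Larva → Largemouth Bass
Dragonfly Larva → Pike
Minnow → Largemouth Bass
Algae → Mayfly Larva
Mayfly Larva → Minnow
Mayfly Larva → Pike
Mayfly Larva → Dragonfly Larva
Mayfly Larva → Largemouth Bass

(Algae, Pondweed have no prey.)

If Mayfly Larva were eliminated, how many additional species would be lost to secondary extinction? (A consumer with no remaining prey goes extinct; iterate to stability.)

Remove Mayfly Larva.
Round 1: Minnow (all prey gone), Dragonfly Larva (all prey gone) → extinct.
Round 2: Largemouth Bass (all prey gone), Pike (all prey gone) → extinct.
No further losses. Total secondary extinctions: 4.

4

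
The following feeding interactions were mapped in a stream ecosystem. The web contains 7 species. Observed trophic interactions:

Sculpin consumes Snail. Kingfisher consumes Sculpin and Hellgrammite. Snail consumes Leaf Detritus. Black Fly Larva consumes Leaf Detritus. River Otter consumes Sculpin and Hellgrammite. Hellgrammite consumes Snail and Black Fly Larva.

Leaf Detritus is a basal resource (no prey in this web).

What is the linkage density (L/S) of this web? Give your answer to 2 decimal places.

L/S = 1.29

There are L = 9 links among S = 7 species.
L/S = 9/7 = 1.2857 ≈ 1.29.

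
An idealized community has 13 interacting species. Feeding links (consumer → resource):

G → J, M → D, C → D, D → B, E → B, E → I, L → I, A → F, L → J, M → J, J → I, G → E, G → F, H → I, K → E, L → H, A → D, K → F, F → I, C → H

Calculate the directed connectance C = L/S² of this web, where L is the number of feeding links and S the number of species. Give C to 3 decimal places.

C = 0.118

The web has S = 13 species and L = 20 feeding links.
C = L / S² = 20 / 169 = 0.1183 ≈ 0.118.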